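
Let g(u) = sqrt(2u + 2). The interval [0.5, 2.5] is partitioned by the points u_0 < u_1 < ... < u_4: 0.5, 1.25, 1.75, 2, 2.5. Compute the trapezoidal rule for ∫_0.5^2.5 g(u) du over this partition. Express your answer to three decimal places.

Subinterval widths: 0.75, 0.5, 0.25, 0.5.
g(0.5) ≈ 1.732, g(1.25) ≈ 2.121, g(1.75) ≈ 2.345, g(2) ≈ 2.449, g(2.5) ≈ 2.646.
On each subinterval the trapezoid contributes (Δu_i/2)·[g(u_{i-1}) + g(u_i)].
Sum ≈ 4.435.

4.435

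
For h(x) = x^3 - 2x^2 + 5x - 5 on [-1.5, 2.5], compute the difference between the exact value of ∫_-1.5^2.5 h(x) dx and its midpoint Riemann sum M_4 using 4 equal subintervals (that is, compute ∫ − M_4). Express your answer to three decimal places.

Exact integral: ∫_-1.5^2.5 h(x) dx ≈ -14.16667.
M_4 = -14.
Error ≈ -14.16667 − (-14) ≈ -0.167.

-0.167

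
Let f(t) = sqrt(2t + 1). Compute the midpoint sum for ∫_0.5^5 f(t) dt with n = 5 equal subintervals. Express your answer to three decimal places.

11.231

Δt = (5 − 0.5)/5 = 0.9.
Midpoints: 0.95, 1.85, 2.75, 3.65, 4.55.
f(0.95) ≈ 1.703, f(1.85) ≈ 2.168, f(2.75) ≈ 2.550, f(3.65) ≈ 2.881, f(4.55) ≈ 3.178.
Sum = Δt · [f(0.95) + f(1.85) + f(2.75) + f(3.65) + f(4.55)].
Sum ≈ 11.231.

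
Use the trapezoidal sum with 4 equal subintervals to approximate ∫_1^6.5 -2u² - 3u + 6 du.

-214.7578125

Δu = (6.5 − 1)/4 = 1.375.
f(1) = 1, f(2.375) = -12.40625, f(3.75) = -33.375, f(5.125) = -61.90625, f(6.5) = -98.
T_4 = (Δu/2)·[f(u_0) + 2f(u_1) + 2f(u_2) + 2f(u_3) + f(u_4)].
Sum = -214.7578125.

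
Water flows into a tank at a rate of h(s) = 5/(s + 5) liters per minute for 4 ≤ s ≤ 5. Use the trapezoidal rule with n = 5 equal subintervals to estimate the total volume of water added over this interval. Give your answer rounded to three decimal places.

0.527

Δs = (5 − 4)/5 = 0.2.
h(4) = 5/9, h(4.2) = 25/46, h(4.4) = 25/47, h(4.6) = 25/48, h(4.8) = 25/49, h(5) = 0.5.
T_5 = (Δs/2)·[h(s_0) + 2h(s_1) + ... + 2h(s_{4}) + h(s_5)].
Sum ≈ 0.527.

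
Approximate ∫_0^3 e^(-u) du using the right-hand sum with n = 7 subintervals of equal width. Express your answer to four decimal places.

0.7611

Δu = (3 − 0)/7 = 3/7.
Right endpoints: 3/7, 6/7, 9/7, 12/7, 15/7, 18/7, 3.
f(3/7) ≈ 0.6514, f(6/7) ≈ 0.4244, f(9/7) ≈ 0.2765, f(12/7) ≈ 0.1801, f(15/7) ≈ 0.1173, f(18/7) ≈ 0.0764, f(3) ≈ 0.0498.
Sum = Δu · [f(3/7) + f(6/7) + f(9/7) + ...].
Sum ≈ 0.7611.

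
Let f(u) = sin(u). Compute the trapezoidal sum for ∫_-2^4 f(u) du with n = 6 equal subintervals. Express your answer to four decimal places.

Δu = (4 − (-2))/6 = 1.
f(-2) ≈ -0.9093, f(-1) ≈ -0.8415, f(0) ≈ 0.0000, f(1) ≈ 0.8415, f(2) ≈ 0.9093, f(3) ≈ 0.1411, f(4) ≈ -0.7568.
T_6 = (Δu/2)·[f(u_0) + 2f(u_1) + ... + 2f(u_{5}) + f(u_6)].
Sum ≈ 0.2174.

0.2174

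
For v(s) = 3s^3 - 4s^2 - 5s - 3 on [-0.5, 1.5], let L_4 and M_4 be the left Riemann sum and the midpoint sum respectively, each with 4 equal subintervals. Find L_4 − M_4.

1.9375

L_4 = -10.
M_4 = -11.9375.
L_4 − M_4 = 1.9375.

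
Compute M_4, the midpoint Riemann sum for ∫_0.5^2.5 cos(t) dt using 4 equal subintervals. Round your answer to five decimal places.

Δt = (2.5 − 0.5)/4 = 0.5.
Midpoints: 0.75, 1.25, 1.75, 2.25.
f(0.75) ≈ 0.73169, f(1.25) ≈ 0.31532, f(1.75) ≈ -0.17825, f(2.25) ≈ -0.62817.
Sum = Δt · [f(0.75) + f(1.25) + f(1.75) + f(2.25)].
Sum ≈ 0.12030.

0.12030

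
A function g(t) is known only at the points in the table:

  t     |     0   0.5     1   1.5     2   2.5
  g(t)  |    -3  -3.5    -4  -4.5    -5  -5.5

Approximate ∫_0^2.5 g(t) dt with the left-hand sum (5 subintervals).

Δt = 0.5.
Sum = 0.5·[(-3) + (-3.5) + (-4) + (-4.5) + (-5)] = -10.

-10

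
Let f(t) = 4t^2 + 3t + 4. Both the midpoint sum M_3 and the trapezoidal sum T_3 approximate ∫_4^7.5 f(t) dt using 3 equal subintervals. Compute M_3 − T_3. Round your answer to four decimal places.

M_3 ≈ 549.953704.
T_3 ≈ 554.717593.
M_3 − T_3 ≈ -4.7639.

-4.7639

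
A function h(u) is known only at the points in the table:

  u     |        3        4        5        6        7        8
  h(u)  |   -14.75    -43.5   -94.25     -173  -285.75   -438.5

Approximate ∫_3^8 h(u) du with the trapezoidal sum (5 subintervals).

-823.125

Δu = 1.
T_5 = (1/2)·[(-14.75) + 2·(-43.5) + 2·(-94.25) + 2·(-173) + 2·(-285.75) + (-438.5)] = -823.125.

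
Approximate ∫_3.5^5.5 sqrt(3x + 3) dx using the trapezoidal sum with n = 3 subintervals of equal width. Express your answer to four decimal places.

8.1102

Δx = (5.5 − 3.5)/3 = 2/3.
f(3.5) ≈ 3.6742, f(25/6) ≈ 3.9370, f(29/6) ≈ 4.1833, f(5.5) ≈ 4.4159.
T_3 = (Δx/2)·[f(x_0) + 2f(x_1) + 2f(x_2) + f(x_3)].
Sum ≈ 8.1102.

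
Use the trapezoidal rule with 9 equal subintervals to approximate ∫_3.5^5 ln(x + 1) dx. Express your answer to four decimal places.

Δx = (5 − 3.5)/9 = 1/6.
f(3.5) ≈ 1.5041, f(11/3) ≈ 1.5404, f(23/6) ≈ 1.5755, f(4) ≈ 1.6094, f(25/6) ≈ 1.6422, f(13/3) ≈ 1.6740, f(4.5) ≈ 1.7047, f(14/3) ≈ 1.7346, f(29/6) ≈ 1.7636, f(5) ≈ 1.7918.
T_9 = (Δx/2)·[f(x_0) + 2f(x_1) + ... + 2f(x_{8}) + f(x_9)].
Sum ≈ 2.4821.

2.4821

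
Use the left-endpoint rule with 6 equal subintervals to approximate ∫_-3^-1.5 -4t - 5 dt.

Δt = (-1.5 − (-3))/6 = 0.25.
Left endpoints: -3, -2.75, -2.5, -2.25, -2, -1.75.
f(-3) = 7, f(-2.75) = 6, f(-2.5) = 5, f(-2.25) = 4, f(-2) = 3, f(-1.75) = 2.
Sum = Δt · [f(-3) + f(-2.75) + f(-2.5) + ...].
Sum = 6.75.

6.75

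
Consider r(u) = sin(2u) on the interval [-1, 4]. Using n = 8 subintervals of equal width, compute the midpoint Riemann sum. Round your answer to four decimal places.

-0.1446

Δu = (4 − (-1))/8 = 0.625.
Midpoints: -0.6875, -0.0625, 0.5625, 1.1875, 1.8125, 2.4375, 3.0625, 3.6875.
r(-0.6875) ≈ -0.9809, r(-0.0625) ≈ -0.1247, r(0.5625) ≈ 0.9023, r(1.1875) ≈ 0.6937, r(1.8125) ≈ -0.4648, r(2.4375) ≈ -0.9868, r(3.0625) ≈ -0.1575, r(3.6875) ≈ 0.8875.
Sum = Δu · [r(-0.6875) + r(-0.0625) + r(0.5625) + ...].
Sum ≈ -0.1446.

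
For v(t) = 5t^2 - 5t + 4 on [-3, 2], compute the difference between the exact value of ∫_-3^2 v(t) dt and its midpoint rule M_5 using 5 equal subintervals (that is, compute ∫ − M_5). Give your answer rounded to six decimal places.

Exact integral: ∫_-3^2 v(t) dt ≈ 90.83333333.
M_5 = 88.75.
Error ≈ 90.83333333 − 88.75 ≈ 2.083333.

2.083333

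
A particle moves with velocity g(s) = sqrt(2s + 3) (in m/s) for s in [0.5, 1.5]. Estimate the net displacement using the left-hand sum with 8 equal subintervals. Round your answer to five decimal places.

2.20410

Δs = (1.5 − 0.5)/8 = 0.125.
Left endpoints: 0.5, 0.625, 0.75, 0.875, 1, 1.125, 1.25, 1.375.
g(0.5) ≈ 2.00000, g(0.625) ≈ 2.06155, g(0.75) ≈ 2.12132, g(0.875) ≈ 2.17945, g(1) ≈ 2.23607, g(1.125) ≈ 2.29129, g(1.25) ≈ 2.34521, g(1.375) ≈ 2.39792.
Sum = Δs · [g(0.5) + g(0.625) + g(0.75) + ...].
Sum ≈ 2.20410.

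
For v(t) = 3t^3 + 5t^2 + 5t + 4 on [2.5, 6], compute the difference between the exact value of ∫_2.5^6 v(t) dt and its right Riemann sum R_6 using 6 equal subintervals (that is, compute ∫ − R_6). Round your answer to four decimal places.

-232.4026

Exact integral: ∫_2.5^6 v(t) dt ≈ 1365.036458.
R_6 ≈ 1597.439091.
Error ≈ 1365.036458 − 1597.439091 ≈ -232.4026.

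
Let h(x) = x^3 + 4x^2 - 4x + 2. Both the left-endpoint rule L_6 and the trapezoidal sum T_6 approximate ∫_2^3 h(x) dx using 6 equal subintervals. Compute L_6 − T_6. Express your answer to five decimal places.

-2.91667

L_6 ≈ 30.7199074.
T_6 ≈ 33.6365741.
L_6 − T_6 ≈ -2.91667.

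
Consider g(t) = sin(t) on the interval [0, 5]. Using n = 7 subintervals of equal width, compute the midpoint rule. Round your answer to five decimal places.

0.73180

Δt = (5 − 0)/7 = 5/7.
Midpoints: 5/14, 15/14, 25/14, 2.5, 45/14, 55/14, 65/14.
g(5/14) ≈ 0.34960, g(15/14) ≈ 0.87789, g(25/14) ≈ 0.97699, g(2.5) ≈ 0.59847, g(45/14) ≈ -0.07263, g(55/14) ≈ -0.70822, g(65/14) ≈ -0.99758.
Sum = Δt · [g(5/14) + g(15/14) + g(25/14) + ...].
Sum ≈ 0.73180.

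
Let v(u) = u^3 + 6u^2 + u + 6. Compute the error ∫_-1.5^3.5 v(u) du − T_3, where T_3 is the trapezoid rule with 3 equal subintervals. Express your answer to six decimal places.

-20.833333

Exact integral: ∫_-1.5^3.5 v(u) du = 163.75.
T_3 ≈ 184.58333333.
Error ≈ 163.75 − 184.58333333 ≈ -20.833333.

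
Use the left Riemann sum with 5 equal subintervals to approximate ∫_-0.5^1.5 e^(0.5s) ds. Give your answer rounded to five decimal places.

Δs = (1.5 − (-0.5))/5 = 0.4.
Left endpoints: -0.5, -0.1, 0.3, 0.7, 1.1.
f(-0.5) ≈ 0.77880, f(-0.1) ≈ 0.95123, f(0.3) ≈ 1.16183, f(0.7) ≈ 1.41907, f(1.1) ≈ 1.73325.
Sum = Δs · [f(-0.5) + f(-0.1) + f(0.3) + f(0.7) + f(1.1)].
Sum ≈ 2.41767.

2.41767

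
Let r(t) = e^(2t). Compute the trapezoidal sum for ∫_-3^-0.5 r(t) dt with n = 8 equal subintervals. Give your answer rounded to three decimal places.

0.189

Δt = (-0.5 − (-3))/8 = 0.3125.
r(-3) ≈ 0.002, r(-2.6875) ≈ 0.005, r(-2.375) ≈ 0.009, r(-2.0625) ≈ 0.016, r(-1.75) ≈ 0.030, r(-1.4375) ≈ 0.056, r(-1.125) ≈ 0.105, r(-0.8125) ≈ 0.197, r(-0.5) ≈ 0.368.
T_8 = (Δt/2)·[r(t_0) + 2r(t_1) + ... + 2r(t_{7}) + r(t_8)].
Sum ≈ 0.189.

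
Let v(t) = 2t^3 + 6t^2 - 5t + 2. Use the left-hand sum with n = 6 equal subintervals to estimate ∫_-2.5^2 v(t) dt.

48.0234375

Δt = (2 − (-2.5))/6 = 0.75.
Left endpoints: -2.5, -1.75, -1, -0.25, 0.5, 1.25.
v(-2.5) = 20.75, v(-1.75) = 18.40625, v(-1) = 11, v(-0.25) = 3.59375, v(0.5) = 1.25, v(1.25) = 9.03125.
Sum = Δt · [v(-2.5) + v(-1.75) + v(-1) + ...].
Sum = 48.0234375.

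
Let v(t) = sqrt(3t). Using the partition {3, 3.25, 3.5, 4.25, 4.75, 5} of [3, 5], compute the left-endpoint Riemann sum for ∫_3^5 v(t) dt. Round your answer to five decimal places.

Subinterval widths: 0.25, 0.25, 0.75, 0.5, 0.25.
Left endpoints: 3, 3.25, 3.5, 4.25, 4.75.
v(3) ≈ 3.00000, v(3.25) ≈ 3.12250, v(3.5) ≈ 3.24037, v(4.25) ≈ 3.57071, v(4.75) ≈ 3.77492.
Sum = Σ Δt_i · v(t_i).
Sum ≈ 6.68999.

6.68999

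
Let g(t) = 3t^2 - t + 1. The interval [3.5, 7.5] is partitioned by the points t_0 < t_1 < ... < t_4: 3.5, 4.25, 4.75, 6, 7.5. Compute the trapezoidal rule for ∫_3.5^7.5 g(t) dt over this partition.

363.9375

Subinterval widths: 0.75, 0.5, 1.25, 1.5.
g(3.5) = 34.25, g(4.25) = 50.9375, g(4.75) = 63.9375, g(6) = 103, g(7.5) = 162.25.
On each subinterval the trapezoid contributes (Δt_i/2)·[g(t_{i-1}) + g(t_i)].
Sum = 363.9375.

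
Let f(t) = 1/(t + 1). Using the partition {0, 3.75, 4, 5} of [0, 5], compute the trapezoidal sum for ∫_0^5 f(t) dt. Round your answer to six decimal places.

2.504386

Subinterval widths: 3.75, 0.25, 1.
f(0) = 1, f(3.75) = 4/19, f(4) = 0.2, f(5) = 1/6.
On each subinterval the trapezoid contributes (Δt_i/2)·[f(t_{i-1}) + f(t_i)].
Sum ≈ 2.504386.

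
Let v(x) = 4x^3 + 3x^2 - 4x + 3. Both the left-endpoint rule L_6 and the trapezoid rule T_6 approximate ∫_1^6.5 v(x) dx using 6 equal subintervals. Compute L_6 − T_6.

L_6 ≈ 1480.37847222.
T_6 ≈ 2028.65972222.
L_6 − T_6 = -548.28125.

-548.28125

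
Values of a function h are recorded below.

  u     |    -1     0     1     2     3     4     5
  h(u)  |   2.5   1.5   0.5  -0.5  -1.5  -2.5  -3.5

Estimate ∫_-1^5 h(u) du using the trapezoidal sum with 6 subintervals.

Δu = 1.
T_6 = (1/2)·[2.5 + 2·1.5 + 2·0.5 + 2·(-0.5) + 2·(-1.5) + 2·(-2.5) + (-3.5)] = -3.

-3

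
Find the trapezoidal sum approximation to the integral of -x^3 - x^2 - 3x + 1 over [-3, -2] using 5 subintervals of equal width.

18.46

Δx = (-2 − (-3))/5 = 0.2.
f(-3) = 28, f(-2.8) = 23.512, f(-2.6) = 19.616, f(-2.4) = 16.264, f(-2.2) = 13.408, f(-2) = 11.
T_5 = (Δx/2)·[f(x_0) + 2f(x_1) + ... + 2f(x_{4}) + f(x_5)].
Sum = 18.46.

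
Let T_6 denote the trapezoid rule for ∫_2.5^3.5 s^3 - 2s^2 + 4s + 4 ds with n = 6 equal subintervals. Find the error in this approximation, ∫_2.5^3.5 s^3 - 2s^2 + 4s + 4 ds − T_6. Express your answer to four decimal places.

Exact integral: ∫_2.5^3.5 f(s) ds ≈ 25.583333.
T_6 ≈ 25.615741.
Error ≈ 25.583333 − 25.615741 ≈ -0.0324.

-0.0324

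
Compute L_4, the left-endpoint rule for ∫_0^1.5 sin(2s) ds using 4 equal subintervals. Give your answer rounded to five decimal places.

Δs = (1.5 − 0)/4 = 0.375.
Left endpoints: 0, 0.375, 0.75, 1.125.
f(0) ≈ 0.00000, f(0.375) ≈ 0.68164, f(0.75) ≈ 0.99749, f(1.125) ≈ 0.77807.
Sum = Δs · [f(0) + f(0.375) + f(0.75) + f(1.125)].
Sum ≈ 0.92145.

0.92145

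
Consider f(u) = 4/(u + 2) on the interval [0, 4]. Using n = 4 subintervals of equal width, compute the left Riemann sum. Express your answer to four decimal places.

5.1333

Δu = (4 − 0)/4 = 1.
Left endpoints: 0, 1, 2, 3.
f(0) = 2, f(1) = 4/3, f(2) = 1, f(3) = 0.8.
Sum = Δu · [f(0) + f(1) + f(2) + f(3)].
Sum ≈ 5.1333.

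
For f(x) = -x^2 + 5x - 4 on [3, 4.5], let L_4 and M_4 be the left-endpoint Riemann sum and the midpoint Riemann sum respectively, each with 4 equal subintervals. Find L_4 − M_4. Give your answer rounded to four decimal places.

L_4 = 1.41796875.
M_4 ≈ 0.767578.
L_4 − M_4 ≈ 0.6504.

0.6504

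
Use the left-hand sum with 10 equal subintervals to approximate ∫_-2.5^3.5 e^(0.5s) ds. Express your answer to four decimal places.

9.3777

Δs = (3.5 − (-2.5))/10 = 0.6.
Left endpoints: -2.5, -1.9, -1.3, -0.7, -0.1, 0.5, 1.1, 1.7, 2.3, 2.9.
f(-2.5) ≈ 0.2865, f(-1.9) ≈ 0.3867, f(-1.3) ≈ 0.5220, f(-0.7) ≈ 0.7047, f(-0.1) ≈ 0.9512, f(0.5) ≈ 1.2840, f(1.1) ≈ 1.7333, f(1.7) ≈ 2.3396, f(2.3) ≈ 3.1582, f(2.9) ≈ 4.2631.
Sum = Δs · [f(-2.5) + f(-1.9) + f(-1.3) + ...].
Sum ≈ 9.3777.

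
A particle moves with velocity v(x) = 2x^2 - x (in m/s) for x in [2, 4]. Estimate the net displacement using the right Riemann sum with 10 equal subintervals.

33.56

Δx = (4 − 2)/10 = 0.2.
Right endpoints: 2.2, 2.4, 2.6, 2.8, 3, 3.2, 3.4, 3.6, 3.8, 4.
v(2.2) = 7.48, v(2.4) = 9.12, v(2.6) = 10.92, v(2.8) = 12.88, v(3) = 15, v(3.2) = 17.28, v(3.4) = 19.72, v(3.6) = 22.32, v(3.8) = 25.08, v(4) = 28.
Sum = Δx · [v(2.2) + v(2.4) + v(2.6) + ...].
Sum = 33.56.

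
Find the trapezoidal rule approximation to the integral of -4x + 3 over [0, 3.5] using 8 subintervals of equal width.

Δx = (3.5 − 0)/8 = 0.4375.
f(0) = 3, f(0.4375) = 1.25, f(0.875) = -0.5, f(1.3125) = -2.25, f(1.75) = -4, f(2.1875) = -5.75, f(2.625) = -7.5, f(3.0625) = -9.25, f(3.5) = -11.
T_8 = (Δx/2)·[f(x_0) + 2f(x_1) + ... + 2f(x_{7}) + f(x_8)].
Sum = -14.

-14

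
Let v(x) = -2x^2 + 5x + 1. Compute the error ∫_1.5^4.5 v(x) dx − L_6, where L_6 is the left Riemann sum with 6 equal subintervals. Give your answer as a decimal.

Exact integral: ∫_1.5^4.5 v(x) dx = -10.5.
L_6 = -5.5.
Error = -10.5 − (-5.5) = -5.

-5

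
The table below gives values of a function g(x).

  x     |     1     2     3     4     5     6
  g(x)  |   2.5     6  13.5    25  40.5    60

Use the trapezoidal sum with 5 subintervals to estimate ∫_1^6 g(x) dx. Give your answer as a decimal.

Δx = 1.
T_5 = (1/2)·[2.5 + 2·6 + 2·13.5 + 2·25 + 2·40.5 + 60] = 116.25.

116.25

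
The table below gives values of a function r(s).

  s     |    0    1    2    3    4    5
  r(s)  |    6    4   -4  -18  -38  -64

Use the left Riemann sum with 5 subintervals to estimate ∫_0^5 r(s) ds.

-50

Δs = 1.
Sum = 1·[6 + 4 + (-4) + (-18) + (-38)] = -50.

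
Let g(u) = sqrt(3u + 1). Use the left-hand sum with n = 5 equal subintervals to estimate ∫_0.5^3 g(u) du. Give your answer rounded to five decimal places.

5.74379

Δu = (3 − 0.5)/5 = 0.5.
Left endpoints: 0.5, 1, 1.5, 2, 2.5.
g(0.5) ≈ 1.58114, g(1) ≈ 2.00000, g(1.5) ≈ 2.34521, g(2) ≈ 2.64575, g(2.5) ≈ 2.91548.
Sum = Δu · [g(0.5) + g(1) + g(1.5) + g(2) + g(2.5)].
Sum ≈ 5.74379.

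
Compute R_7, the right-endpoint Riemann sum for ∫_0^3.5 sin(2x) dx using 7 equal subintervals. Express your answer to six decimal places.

Δx = (3.5 − 0)/7 = 0.5.
Right endpoints: 0.5, 1, 1.5, 2, 2.5, 3, 3.5.
f(0.5) ≈ 0.841471, f(1) ≈ 0.909297, f(1.5) ≈ 0.141120, f(2) ≈ -0.756802, f(2.5) ≈ -0.958924, f(3) ≈ -0.279415, f(3.5) ≈ 0.656987.
Sum = Δx · [f(0.5) + f(1) + f(1.5) + ...].
Sum ≈ 0.276866.

0.276866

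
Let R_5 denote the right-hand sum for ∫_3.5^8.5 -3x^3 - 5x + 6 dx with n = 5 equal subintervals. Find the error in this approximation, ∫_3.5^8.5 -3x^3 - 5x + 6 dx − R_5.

Exact integral: ∫_3.5^8.5 f(x) dx = -3922.5.
R_5 = -4836.875.
Error = -3922.5 − (-4836.875) = 914.375.

914.375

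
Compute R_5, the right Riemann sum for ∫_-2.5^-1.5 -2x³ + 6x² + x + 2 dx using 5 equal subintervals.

Δx = (-1.5 − (-2.5))/5 = 0.2.
Right endpoints: -2.3, -2.1, -1.9, -1.7, -1.5.
f(-2.3) = 55.774, f(-2.1) = 44.882, f(-1.9) = 35.478, f(-1.7) = 27.466, f(-1.5) = 20.75.
Sum = Δx · [f(-2.3) + f(-2.1) + f(-1.9) + f(-1.7) + f(-1.5)].
Sum = 36.87.

36.87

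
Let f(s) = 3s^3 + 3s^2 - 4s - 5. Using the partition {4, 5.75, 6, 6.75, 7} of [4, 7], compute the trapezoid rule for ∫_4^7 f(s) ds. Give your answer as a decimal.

Subinterval widths: 1.75, 0.25, 0.75, 0.25.
f(4) = 219, f(5.75) = 641.515625, f(6) = 727, f(6.75) = 1027.328125, f(7) = 1143.
On each subinterval the trapezoid contributes (Δs_i/2)·[f(s_{i-1}) + f(s_i)].
Sum = 1853.1796875.

1853.1796875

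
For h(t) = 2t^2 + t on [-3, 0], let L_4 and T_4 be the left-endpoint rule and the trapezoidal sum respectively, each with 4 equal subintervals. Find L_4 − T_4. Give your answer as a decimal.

L_4 = 19.6875.
T_4 = 14.0625.
L_4 − T_4 = 5.625.

5.625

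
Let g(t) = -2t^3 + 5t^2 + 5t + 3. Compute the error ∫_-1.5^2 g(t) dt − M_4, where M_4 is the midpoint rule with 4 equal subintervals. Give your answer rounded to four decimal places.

Exact integral: ∫_-1.5^2 g(t) dt ≈ 28.364583.
M_4 ≈ 27.583008.
Error ≈ 28.364583 − 27.583008 ≈ 0.7816.

0.7816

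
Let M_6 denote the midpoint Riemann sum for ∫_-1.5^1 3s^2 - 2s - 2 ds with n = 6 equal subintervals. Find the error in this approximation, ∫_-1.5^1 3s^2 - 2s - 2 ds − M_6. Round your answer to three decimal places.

0.109

Exact integral: ∫_-1.5^1 f(s) ds = 0.625.
M_6 ≈ 0.51649.
Error ≈ 0.625 − 0.51649 ≈ 0.109.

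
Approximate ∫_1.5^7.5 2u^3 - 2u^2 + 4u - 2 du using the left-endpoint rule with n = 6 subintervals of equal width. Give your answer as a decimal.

Δu = (7.5 − 1.5)/6 = 1.
Left endpoints: 1.5, 2.5, 3.5, 4.5, 5.5, 6.5.
f(1.5) = 6.25, f(2.5) = 26.75, f(3.5) = 73.25, f(4.5) = 157.75, f(5.5) = 292.25, f(6.5) = 488.75.
Sum = Δu · [f(1.5) + f(2.5) + f(3.5) + ...].
Sum = 1045.

1045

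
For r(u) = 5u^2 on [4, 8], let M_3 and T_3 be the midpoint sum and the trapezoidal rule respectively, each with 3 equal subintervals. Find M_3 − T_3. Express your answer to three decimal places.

-8.889

M_3 ≈ 743.70370.
T_3 ≈ 752.59259.
M_3 − T_3 ≈ -8.889.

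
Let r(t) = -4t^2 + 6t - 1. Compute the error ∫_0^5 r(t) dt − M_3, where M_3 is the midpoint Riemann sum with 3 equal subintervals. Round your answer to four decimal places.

Exact integral: ∫_0^5 r(t) dt ≈ -96.666667.
M_3 ≈ -92.037037.
Error ≈ -96.666667 − (-92.037037) ≈ -4.6296.

-4.6296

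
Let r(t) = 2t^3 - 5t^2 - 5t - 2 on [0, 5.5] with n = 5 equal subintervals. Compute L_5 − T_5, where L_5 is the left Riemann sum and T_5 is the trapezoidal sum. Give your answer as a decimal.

-84.7

L_5 = 21.67.
T_5 = 106.37.
L_5 − T_5 = -84.7.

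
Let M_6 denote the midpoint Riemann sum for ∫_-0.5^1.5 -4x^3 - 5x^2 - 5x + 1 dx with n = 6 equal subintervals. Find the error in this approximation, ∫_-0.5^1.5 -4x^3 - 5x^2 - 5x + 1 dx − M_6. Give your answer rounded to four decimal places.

-0.2037

Exact integral: ∫_-0.5^1.5 f(x) dx ≈ -13.833333.
M_6 ≈ -13.629630.
Error ≈ -13.833333 − (-13.629630) ≈ -0.2037.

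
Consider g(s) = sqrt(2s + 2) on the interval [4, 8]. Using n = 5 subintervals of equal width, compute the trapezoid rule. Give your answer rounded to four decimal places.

Δs = (8 − 4)/5 = 0.8.
g(4) ≈ 3.1623, g(4.8) ≈ 3.4059, g(5.6) ≈ 3.6332, g(6.4) ≈ 3.8471, g(7.2) ≈ 4.0497, g(8) ≈ 4.2426.
T_5 = (Δs/2)·[g(s_0) + 2g(s_1) + ... + 2g(s_{4}) + g(s_5)].
Sum ≈ 14.9106.

14.9106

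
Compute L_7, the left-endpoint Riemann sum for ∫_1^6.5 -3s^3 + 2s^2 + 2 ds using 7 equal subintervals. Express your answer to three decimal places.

Δs = (6.5 − 1)/7 = 11/14.
Left endpoints: 1, 25/14, 18/7, 47/14, 29/7, 69/14, 40/7.
f(1) = 1, f(25/14) = -23887/2744, f(18/7) = -12274/343, f(47/14) = -244129/2744, f(29/7) = -60707/343, f(69/14) = -846731/2744, f(40/7) = -168914/343.
Sum = Δs · [f(1) + f(25/14) + f(18/7) + ...].
Sum ≈ -872.522.

-872.522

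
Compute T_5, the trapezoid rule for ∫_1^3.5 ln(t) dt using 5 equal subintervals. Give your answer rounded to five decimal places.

Δt = (3.5 − 1)/5 = 0.5.
f(1) ≈ 0.00000, f(1.5) ≈ 0.40547, f(2) ≈ 0.69315, f(2.5) ≈ 0.91629, f(3) ≈ 1.09861, f(3.5) ≈ 1.25276.
T_5 = (Δt/2)·[f(t_0) + 2f(t_1) + ... + 2f(t_{4}) + f(t_5)].
Sum ≈ 1.86995.

1.86995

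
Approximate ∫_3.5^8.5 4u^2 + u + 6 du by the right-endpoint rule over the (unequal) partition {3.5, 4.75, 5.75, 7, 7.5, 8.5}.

954.25

Subinterval widths: 1.25, 1, 1.25, 0.5, 1.
Right endpoints: 4.75, 5.75, 7, 7.5, 8.5.
f(4.75) = 101, f(5.75) = 144, f(7) = 209, f(7.5) = 238.5, f(8.5) = 303.5.
Sum = Σ Δu_i · f(u_i).
Sum = 954.25.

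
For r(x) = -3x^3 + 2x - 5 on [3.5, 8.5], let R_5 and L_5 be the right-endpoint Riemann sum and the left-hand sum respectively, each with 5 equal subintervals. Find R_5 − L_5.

R_5 = -4664.375.
L_5 = -2960.625.
R_5 − L_5 = -1703.75.

-1703.75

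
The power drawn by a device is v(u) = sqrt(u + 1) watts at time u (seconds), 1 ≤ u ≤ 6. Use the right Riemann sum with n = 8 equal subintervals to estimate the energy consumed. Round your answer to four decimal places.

Δu = (6 − 1)/8 = 0.625.
Right endpoints: 1.625, 2.25, 2.875, 3.5, 4.125, 4.75, 5.375, 6.
v(1.625) ≈ 1.6202, v(2.25) ≈ 1.8028, v(2.875) ≈ 1.9685, v(3.5) ≈ 2.1213, v(4.125) ≈ 2.2638, v(4.75) ≈ 2.3979, v(5.375) ≈ 2.5249, v(6) ≈ 2.6458.
Sum = Δu · [v(1.625) + v(2.25) + v(2.875) + ...].
Sum ≈ 10.8407.

10.8407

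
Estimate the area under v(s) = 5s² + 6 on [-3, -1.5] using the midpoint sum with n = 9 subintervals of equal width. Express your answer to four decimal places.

Δs = (-1.5 − (-3))/9 = 1/6.
Midpoints: -35/12, -2.75, -31/12, -29/12, -2.25, -25/12, -23/12, -1.75, -19/12.
v(-35/12) = 6989/144, v(-2.75) = 43.8125, v(-31/12) = 5669/144, v(-29/12) = 5069/144, v(-2.25) = 31.3125, v(-25/12) = 3989/144, v(-23/12) = 3509/144, v(-1.75) = 21.3125, v(-19/12) = 2669/144.
Sum = Δs · [v(-35/12) + v(-2.75) + v(-31/12) + ...].
Sum ≈ 48.3576.

48.3576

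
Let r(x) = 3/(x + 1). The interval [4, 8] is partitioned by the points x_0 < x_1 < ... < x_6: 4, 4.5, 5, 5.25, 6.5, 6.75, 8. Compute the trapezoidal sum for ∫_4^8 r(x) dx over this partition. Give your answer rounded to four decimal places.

1.7689

Subinterval widths: 0.5, 0.5, 0.25, 1.25, 0.25, 1.25.
r(4) = 0.6, r(4.5) = 6/11, r(5) = 0.5, r(5.25) = 0.48, r(6.5) = 0.4, r(6.75) = 12/31, r(8) = 1/3.
On each subinterval the trapezoid contributes (Δx_i/2)·[r(x_{i-1}) + r(x_i)].
Sum ≈ 1.7689.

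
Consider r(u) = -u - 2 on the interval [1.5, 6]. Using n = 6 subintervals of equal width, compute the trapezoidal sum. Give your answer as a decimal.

-25.875

Δu = (6 − 1.5)/6 = 0.75.
r(1.5) = -3.5, r(2.25) = -4.25, r(3) = -5, r(3.75) = -5.75, r(4.5) = -6.5, r(5.25) = -7.25, r(6) = -8.
T_6 = (Δu/2)·[r(u_0) + 2r(u_1) + ... + 2r(u_{5}) + r(u_6)].
Sum = -25.875.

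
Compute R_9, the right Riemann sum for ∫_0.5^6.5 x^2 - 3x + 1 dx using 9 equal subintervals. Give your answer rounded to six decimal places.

42.944444

Δx = (6.5 − 0.5)/9 = 2/3.
Right endpoints: 7/6, 11/6, 2.5, 19/6, 23/6, 4.5, 31/6, 35/6, 6.5.
f(7/6) = -41/36, f(11/6) = -41/36, f(2.5) = -0.25, f(19/6) = 55/36, f(23/6) = 151/36, f(4.5) = 7.75, f(31/6) = 439/36, f(35/6) = 631/36, f(6.5) = 23.75.
Sum = Δx · [f(7/6) + f(11/6) + f(2.5) + ...].
Sum ≈ 42.944444.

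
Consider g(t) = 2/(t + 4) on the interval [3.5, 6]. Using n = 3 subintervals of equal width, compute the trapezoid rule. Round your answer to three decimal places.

0.576

Δt = (6 − 3.5)/3 = 5/6.
g(3.5) = 4/15, g(13/3) = 0.24, g(31/6) = 12/55, g(6) = 0.2.
T_3 = (Δt/2)·[g(t_0) + 2g(t_1) + 2g(t_2) + g(t_3)].
Sum ≈ 0.576.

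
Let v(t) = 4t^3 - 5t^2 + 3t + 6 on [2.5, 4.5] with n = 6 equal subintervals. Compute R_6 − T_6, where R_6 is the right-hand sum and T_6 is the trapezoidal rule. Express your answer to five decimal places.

R_6 ≈ 319.2037037.
T_6 ≈ 279.5370370.
R_6 − T_6 ≈ 39.66667.

39.66667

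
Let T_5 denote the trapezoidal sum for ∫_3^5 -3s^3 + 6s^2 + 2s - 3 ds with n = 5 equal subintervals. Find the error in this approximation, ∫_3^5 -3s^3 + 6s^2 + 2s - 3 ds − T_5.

Exact integral: ∫_3^5 f(s) ds = -202.
T_5 = -203.6.
Error = -202 − (-203.6) = 1.6.

1.6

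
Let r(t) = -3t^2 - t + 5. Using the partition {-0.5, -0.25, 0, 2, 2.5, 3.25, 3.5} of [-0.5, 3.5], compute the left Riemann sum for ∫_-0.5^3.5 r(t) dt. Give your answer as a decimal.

-11.71875

Subinterval widths: 0.25, 0.25, 2, 0.5, 0.75, 0.25.
Left endpoints: -0.5, -0.25, 0, 2, 2.5, 3.25.
r(-0.5) = 4.75, r(-0.25) = 5.0625, r(0) = 5, r(2) = -9, r(2.5) = -16.25, r(3.25) = -29.9375.
Sum = Σ Δt_i · r(t_i).
Sum = -11.71875.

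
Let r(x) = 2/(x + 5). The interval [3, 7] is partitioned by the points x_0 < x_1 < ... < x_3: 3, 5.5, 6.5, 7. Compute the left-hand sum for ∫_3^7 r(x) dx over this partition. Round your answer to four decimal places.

Subinterval widths: 2.5, 1, 0.5.
Left endpoints: 3, 5.5, 6.5.
r(3) = 0.25, r(5.5) = 4/21, r(6.5) = 4/23.
Sum = Σ Δx_i · r(x_i).
Sum ≈ 0.9024.

0.9024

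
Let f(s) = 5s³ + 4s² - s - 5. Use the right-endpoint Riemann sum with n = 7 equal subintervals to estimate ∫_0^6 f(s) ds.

Δs = (6 − 0)/7 = 6/7.
Right endpoints: 6/7, 12/7, 18/7, 24/7, 30/7, 36/7, 6.
f(6/7) = 79/343, f(12/7) = 10369/343, f(18/7) = 35635/343, f(24/7) = 82357/343, f(30/7) = 157015/343, f(36/7) = 266089/343, f(6) = 1213.
Sum = Δs · [f(6/7) + f(12/7) + f(18/7) + ...].
Sum = 2418.

2418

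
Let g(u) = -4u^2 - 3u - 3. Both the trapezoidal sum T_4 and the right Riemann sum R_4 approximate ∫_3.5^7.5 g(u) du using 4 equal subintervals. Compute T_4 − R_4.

94

T_4 = -586.
R_4 = -680.
T_4 − R_4 = 94.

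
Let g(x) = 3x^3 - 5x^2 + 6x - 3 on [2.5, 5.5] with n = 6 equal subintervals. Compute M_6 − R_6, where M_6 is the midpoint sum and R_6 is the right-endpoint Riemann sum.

-93.375

M_6 = 466.8125.
R_6 = 560.1875.
M_6 − R_6 = -93.375.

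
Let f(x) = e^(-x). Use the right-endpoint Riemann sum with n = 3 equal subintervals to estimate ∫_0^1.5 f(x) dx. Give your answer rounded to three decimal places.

0.599

Δx = (1.5 − 0)/3 = 0.5.
Right endpoints: 0.5, 1, 1.5.
f(0.5) ≈ 0.607, f(1) ≈ 0.368, f(1.5) ≈ 0.223.
Sum = Δx · [f(0.5) + f(1) + f(1.5)].
Sum ≈ 0.599.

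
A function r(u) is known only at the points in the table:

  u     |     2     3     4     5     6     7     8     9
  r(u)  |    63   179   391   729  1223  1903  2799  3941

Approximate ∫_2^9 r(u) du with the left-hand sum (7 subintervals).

7287

Δu = 1.
Sum = 1·[63 + 179 + 391 + 729 + 1223 + 1903 + 2799] = 7287.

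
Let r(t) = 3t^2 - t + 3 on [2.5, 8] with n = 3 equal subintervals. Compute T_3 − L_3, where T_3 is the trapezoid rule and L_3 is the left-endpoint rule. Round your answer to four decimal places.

153.7708

T_3 ≈ 493.243056.
L_3 ≈ 339.472222.
T_3 − L_3 ≈ 153.7708.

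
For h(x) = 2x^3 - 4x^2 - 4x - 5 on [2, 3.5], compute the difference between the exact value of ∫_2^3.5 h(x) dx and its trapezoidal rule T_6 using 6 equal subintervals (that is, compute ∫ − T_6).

-0.1953125

Exact integral: ∫_2^3.5 h(x) dx = -3.46875.
T_6 = -3.2734375.
Error = -3.46875 − (-3.2734375) = -0.1953125.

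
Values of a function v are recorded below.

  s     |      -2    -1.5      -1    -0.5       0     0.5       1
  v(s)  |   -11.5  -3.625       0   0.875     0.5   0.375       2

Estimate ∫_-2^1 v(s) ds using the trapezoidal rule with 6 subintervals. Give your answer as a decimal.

-3.3125

Δs = 0.5.
T_6 = (0.5/2)·[(-11.5) + 2·(-3.625) + 2·0 + 2·0.875 + 2·0.5 + 2·0.375 + 2] = -3.3125.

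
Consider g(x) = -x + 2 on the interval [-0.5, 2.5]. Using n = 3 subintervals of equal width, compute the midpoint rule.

3

Δx = (2.5 − (-0.5))/3 = 1.
Midpoints: 0, 1, 2.
g(0) = 2, g(1) = 1, g(2) = 0.
Sum = Δx · [g(0) + g(1) + g(2)].
Sum = 3.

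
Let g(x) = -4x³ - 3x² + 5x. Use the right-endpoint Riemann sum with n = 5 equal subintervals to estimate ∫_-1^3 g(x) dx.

Δx = (3 − (-1))/5 = 0.8.
Right endpoints: -0.2, 0.6, 1.4, 2.2, 3.
g(-0.2) = -1.088, g(0.6) = 1.056, g(1.4) = -9.856, g(2.2) = -46.112, g(3) = -120.
Sum = Δx · [g(-0.2) + g(0.6) + g(1.4) + g(2.2) + g(3)].
Sum = -140.8.

-140.8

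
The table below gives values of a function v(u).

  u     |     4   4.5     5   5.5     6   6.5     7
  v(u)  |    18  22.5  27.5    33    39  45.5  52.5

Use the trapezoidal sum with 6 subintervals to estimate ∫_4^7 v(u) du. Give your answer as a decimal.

101.375

Δu = 0.5.
T_6 = (0.5/2)·[18 + 2·22.5 + 2·27.5 + 2·33 + 2·39 + 2·45.5 + 52.5] = 101.375.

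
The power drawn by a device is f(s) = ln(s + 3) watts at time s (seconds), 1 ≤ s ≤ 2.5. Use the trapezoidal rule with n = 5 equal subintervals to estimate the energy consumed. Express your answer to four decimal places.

2.3304

Δs = (2.5 − 1)/5 = 0.3.
f(1) ≈ 1.3863, f(1.3) ≈ 1.4586, f(1.6) ≈ 1.5261, f(1.9) ≈ 1.5892, f(2.2) ≈ 1.6487, f(2.5) ≈ 1.7047.
T_5 = (Δs/2)·[f(s_0) + 2f(s_1) + ... + 2f(s_{4}) + f(s_5)].
Sum ≈ 2.3304.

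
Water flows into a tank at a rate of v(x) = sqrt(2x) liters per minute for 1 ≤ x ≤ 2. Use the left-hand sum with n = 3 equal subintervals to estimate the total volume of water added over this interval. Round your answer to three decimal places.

Δx = (2 − 1)/3 = 1/3.
Left endpoints: 1, 4/3, 5/3.
v(1) ≈ 1.414, v(4/3) ≈ 1.633, v(5/3) ≈ 1.826.
Sum = Δx · [v(1) + v(4/3) + v(5/3)].
Sum ≈ 1.624.

1.624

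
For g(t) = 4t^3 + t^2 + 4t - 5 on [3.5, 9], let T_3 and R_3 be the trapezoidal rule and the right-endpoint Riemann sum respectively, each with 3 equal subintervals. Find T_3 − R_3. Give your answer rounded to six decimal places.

-2598.979167

T_3 ≈ 6983.80324074.
R_3 ≈ 9582.78240741.
T_3 − R_3 ≈ -2598.979167.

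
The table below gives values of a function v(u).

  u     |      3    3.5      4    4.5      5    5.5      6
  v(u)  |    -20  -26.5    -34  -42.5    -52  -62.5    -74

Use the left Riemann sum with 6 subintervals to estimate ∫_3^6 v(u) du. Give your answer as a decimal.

Δu = 0.5.
Sum = 0.5·[(-20) + (-26.5) + (-34) + (-42.5) + (-52) + (-62.5)] = -118.75.

-118.75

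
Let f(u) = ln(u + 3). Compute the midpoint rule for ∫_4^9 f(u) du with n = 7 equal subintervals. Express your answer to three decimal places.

Δu = (9 − 4)/7 = 5/7.
Midpoints: 61/14, 71/14, 81/14, 6.5, 101/14, 111/14, 121/14.
f(61/14) ≈ 1.996, f(71/14) ≈ 2.088, f(81/14) ≈ 2.173, f(6.5) ≈ 2.251, f(101/14) ≈ 2.324, f(111/14) ≈ 2.391, f(121/14) ≈ 2.455.
Sum = Δu · [f(61/14) + f(71/14) + f(81/14) + ...].
Sum ≈ 11.199.

11.199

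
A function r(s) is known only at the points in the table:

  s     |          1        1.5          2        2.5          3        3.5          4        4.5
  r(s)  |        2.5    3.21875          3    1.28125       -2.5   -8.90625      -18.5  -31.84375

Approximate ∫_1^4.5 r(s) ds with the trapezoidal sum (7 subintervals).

Δs = 0.5.
T_7 = (0.5/2)·[2.5 + 2·3.21875 + 2·3 + 2·1.28125 + 2·(-2.5) + 2·(-8.90625) + 2·(-18.5) + (-31.84375)] = -18.5390625.

-18.5390625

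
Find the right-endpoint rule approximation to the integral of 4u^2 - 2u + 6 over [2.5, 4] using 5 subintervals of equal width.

Δu = (4 − 2.5)/5 = 0.3.
Right endpoints: 2.8, 3.1, 3.4, 3.7, 4.
f(2.8) = 31.76, f(3.1) = 38.24, f(3.4) = 45.44, f(3.7) = 53.36, f(4) = 62.
Sum = Δu · [f(2.8) + f(3.1) + f(3.4) + f(3.7) + f(4)].
Sum = 69.24.

69.24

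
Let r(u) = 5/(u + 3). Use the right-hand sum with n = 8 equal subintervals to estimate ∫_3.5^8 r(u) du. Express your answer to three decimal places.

2.544

Δu = (8 − 3.5)/8 = 0.5625.
Right endpoints: 4.0625, 4.625, 5.1875, 5.75, 6.3125, 6.875, 7.4375, 8.
r(4.0625) = 80/113, r(4.625) = 40/61, r(5.1875) = 80/131, r(5.75) = 4/7, r(6.3125) = 80/149, r(6.875) = 40/79, r(7.4375) = 80/167, r(8) = 5/11.
Sum = Δu · [r(4.0625) + r(4.625) + r(5.1875) + ...].
Sum ≈ 2.544.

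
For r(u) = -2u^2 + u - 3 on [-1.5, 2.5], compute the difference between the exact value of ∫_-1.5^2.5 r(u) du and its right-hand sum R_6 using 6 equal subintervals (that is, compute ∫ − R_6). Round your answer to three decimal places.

Exact integral: ∫_-1.5^2.5 r(u) du ≈ -22.66667.
R_6 ≈ -24.59259.
Error ≈ -22.66667 − (-24.59259) ≈ 1.926.

1.926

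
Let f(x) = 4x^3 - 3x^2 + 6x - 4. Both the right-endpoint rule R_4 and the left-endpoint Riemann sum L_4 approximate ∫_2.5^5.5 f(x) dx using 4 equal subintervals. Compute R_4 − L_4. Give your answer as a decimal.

R_4 = 1003.78125.
L_4 = 592.03125.
R_4 − L_4 = 411.75.

411.75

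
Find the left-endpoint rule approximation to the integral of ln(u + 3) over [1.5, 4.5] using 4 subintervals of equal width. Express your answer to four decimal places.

5.1477

Δu = (4.5 − 1.5)/4 = 0.75.
Left endpoints: 1.5, 2.25, 3, 3.75.
f(1.5) ≈ 1.5041, f(2.25) ≈ 1.6582, f(3) ≈ 1.7918, f(3.75) ≈ 1.9095.
Sum = Δu · [f(1.5) + f(2.25) + f(3) + f(3.75)].
Sum ≈ 5.1477.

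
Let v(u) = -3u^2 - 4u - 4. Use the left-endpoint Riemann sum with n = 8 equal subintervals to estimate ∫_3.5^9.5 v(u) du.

-899.4375

Δu = (9.5 − 3.5)/8 = 0.75.
Left endpoints: 3.5, 4.25, 5, 5.75, 6.5, 7.25, 8, 8.75.
v(3.5) = -54.75, v(4.25) = -75.1875, v(5) = -99, v(5.75) = -126.1875, v(6.5) = -156.75, v(7.25) = -190.6875, v(8) = -228, v(8.75) = -268.6875.
Sum = Δu · [v(3.5) + v(4.25) + v(5) + ...].
Sum = -899.4375.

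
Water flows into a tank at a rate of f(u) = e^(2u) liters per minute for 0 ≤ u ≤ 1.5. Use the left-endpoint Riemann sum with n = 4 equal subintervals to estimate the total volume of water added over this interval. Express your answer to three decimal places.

Δu = (1.5 − 0)/4 = 0.375.
Left endpoints: 0, 0.375, 0.75, 1.125.
f(0) ≈ 1.000, f(0.375) ≈ 2.117, f(0.75) ≈ 4.482, f(1.125) ≈ 9.488.
Sum = Δu · [f(0) + f(0.375) + f(0.75) + f(1.125)].
Sum ≈ 6.407.

6.407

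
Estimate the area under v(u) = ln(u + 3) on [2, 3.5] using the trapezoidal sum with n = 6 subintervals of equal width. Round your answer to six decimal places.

Δu = (3.5 − 2)/6 = 0.25.
v(2) ≈ 1.609438, v(2.25) ≈ 1.658228, v(2.5) ≈ 1.704748, v(2.75) ≈ 1.749200, v(3) ≈ 1.791759, v(3.25) ≈ 1.832581, v(3.5) ≈ 1.871802.
T_6 = (Δu/2)·[v(u_0) + 2v(u_1) + ... + 2v(u_{5}) + v(u_6)].
Sum ≈ 2.619284.

2.619284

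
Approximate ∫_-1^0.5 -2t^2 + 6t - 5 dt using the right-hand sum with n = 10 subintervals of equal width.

Δt = (0.5 − (-1))/10 = 0.15.
Right endpoints: -0.85, -0.7, -0.55, -0.4, -0.25, -0.1, 0.05, 0.2, 0.35, 0.5.
f(-0.85) = -11.545, f(-0.7) = -10.18, f(-0.55) = -8.905, f(-0.4) = -7.72, f(-0.25) = -6.625, f(-0.1) = -5.62, f(0.05) = -4.705, f(0.2) = -3.88, f(0.35) = -3.145, f(0.5) = -2.5.
Sum = Δt · [f(-0.85) + f(-0.7) + f(-0.55) + ...].
Sum = -9.72375.

-9.72375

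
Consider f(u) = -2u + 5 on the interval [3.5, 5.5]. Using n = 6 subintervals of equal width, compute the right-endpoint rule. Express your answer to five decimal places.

-8.66667

Δu = (5.5 − 3.5)/6 = 1/3.
Right endpoints: 23/6, 25/6, 4.5, 29/6, 31/6, 5.5.
f(23/6) = -8/3, f(25/6) = -10/3, f(4.5) = -4, f(29/6) = -14/3, f(31/6) = -16/3, f(5.5) = -6.
Sum = Δu · [f(23/6) + f(25/6) + f(4.5) + ...].
Sum ≈ -8.66667.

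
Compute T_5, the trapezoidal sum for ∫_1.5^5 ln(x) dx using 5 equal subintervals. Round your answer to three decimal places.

Δx = (5 − 1.5)/5 = 0.7.
f(1.5) ≈ 0.405, f(2.2) ≈ 0.788, f(2.9) ≈ 1.065, f(3.6) ≈ 1.281, f(4.3) ≈ 1.459, f(5) ≈ 1.609.
T_5 = (Δx/2)·[f(x_0) + 2f(x_1) + ... + 2f(x_{4}) + f(x_5)].
Sum ≈ 3.920.

3.920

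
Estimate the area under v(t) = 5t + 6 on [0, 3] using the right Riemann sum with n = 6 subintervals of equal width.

Δt = (3 − 0)/6 = 0.5.
Right endpoints: 0.5, 1, 1.5, 2, 2.5, 3.
v(0.5) = 8.5, v(1) = 11, v(1.5) = 13.5, v(2) = 16, v(2.5) = 18.5, v(3) = 21.
Sum = Δt · [v(0.5) + v(1) + v(1.5) + ...].
Sum = 44.25.

44.25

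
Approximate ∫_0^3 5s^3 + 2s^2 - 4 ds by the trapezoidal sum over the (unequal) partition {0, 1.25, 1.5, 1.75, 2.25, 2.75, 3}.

Subinterval widths: 1.25, 0.25, 0.25, 0.5, 0.5, 0.25.
f(0) = -4, f(1.25) = 8.890625, f(1.5) = 17.375, f(1.75) = 28.921875, f(2.25) = 63.078125, f(2.75) = 115.109375, f(3) = 149.
On each subinterval the trapezoid contributes (Δs_i/2)·[f(s_{i-1}) + f(s_i)].
Sum = 112.6875.

112.6875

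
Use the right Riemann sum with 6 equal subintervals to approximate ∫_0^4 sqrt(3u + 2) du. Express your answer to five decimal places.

11.76397

Δu = (4 − 0)/6 = 2/3.
Right endpoints: 2/3, 4/3, 2, 8/3, 10/3, 4.
f(2/3) ≈ 2.00000, f(4/3) ≈ 2.44949, f(2) ≈ 2.82843, f(8/3) ≈ 3.16228, f(10/3) ≈ 3.46410, f(4) ≈ 3.74166.
Sum = Δu · [f(2/3) + f(4/3) + f(2) + ...].
Sum ≈ 11.76397.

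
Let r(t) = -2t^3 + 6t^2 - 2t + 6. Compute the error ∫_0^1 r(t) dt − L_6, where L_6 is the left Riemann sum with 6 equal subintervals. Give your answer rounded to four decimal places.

0.1528

Exact integral: ∫_0^1 r(t) dt = 6.5.
L_6 ≈ 6.347222.
Error ≈ 6.5 − 6.347222 ≈ 0.1528.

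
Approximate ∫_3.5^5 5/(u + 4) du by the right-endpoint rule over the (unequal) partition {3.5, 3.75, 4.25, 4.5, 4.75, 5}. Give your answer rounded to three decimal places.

0.893

Subinterval widths: 0.25, 0.5, 0.25, 0.25, 0.25.
Right endpoints: 3.75, 4.25, 4.5, 4.75, 5.
f(3.75) = 20/31, f(4.25) = 20/33, f(4.5) = 10/17, f(4.75) = 4/7, f(5) = 5/9.
Sum = Σ Δu_i · f(u_i).
Sum ≈ 0.893.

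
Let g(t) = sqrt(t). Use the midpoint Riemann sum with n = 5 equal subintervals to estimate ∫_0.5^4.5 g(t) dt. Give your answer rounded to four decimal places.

Δt = (4.5 − 0.5)/5 = 0.8.
Midpoints: 0.9, 1.7, 2.5, 3.3, 4.1.
g(0.9) ≈ 0.9487, g(1.7) ≈ 1.3038, g(2.5) ≈ 1.5811, g(3.3) ≈ 1.8166, g(4.1) ≈ 2.0248.
Sum = Δt · [g(0.9) + g(1.7) + g(2.5) + g(3.3) + g(4.1)].
Sum ≈ 6.1401.

6.1401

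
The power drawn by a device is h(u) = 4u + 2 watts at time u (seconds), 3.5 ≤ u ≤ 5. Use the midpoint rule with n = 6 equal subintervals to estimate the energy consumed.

Δu = (5 − 3.5)/6 = 0.25.
Midpoints: 3.625, 3.875, 4.125, 4.375, 4.625, 4.875.
h(3.625) = 16.5, h(3.875) = 17.5, h(4.125) = 18.5, h(4.375) = 19.5, h(4.625) = 20.5, h(4.875) = 21.5.
Sum = Δu · [h(3.625) + h(3.875) + h(4.125) + ...].
Sum = 28.5.

28.5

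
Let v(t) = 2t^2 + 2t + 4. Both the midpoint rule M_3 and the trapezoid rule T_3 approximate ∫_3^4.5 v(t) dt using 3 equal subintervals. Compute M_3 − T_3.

M_3 = 59.9375.
T_3 = 60.125.
M_3 − T_3 = -0.1875.

-0.1875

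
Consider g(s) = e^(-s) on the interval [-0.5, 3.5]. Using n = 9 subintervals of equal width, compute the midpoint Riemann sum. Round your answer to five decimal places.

1.60528

Δs = (3.5 − (-0.5))/9 = 4/9.
Midpoints: -5/18, 1/6, 11/18, 19/18, 1.5, 35/18, 43/18, 17/6, 59/18.
g(-5/18) ≈ 1.32019, g(1/6) ≈ 0.84648, g(11/18) ≈ 0.54275, g(19/18) ≈ 0.34800, g(1.5) ≈ 0.22313, g(35/18) ≈ 0.14307, g(43/18) ≈ 0.09173, g(17/6) ≈ 0.05882, g(59/18) ≈ 0.03771.
Sum = Δs · [g(-5/18) + g(1/6) + g(11/18) + ...].
Sum ≈ 1.60528.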